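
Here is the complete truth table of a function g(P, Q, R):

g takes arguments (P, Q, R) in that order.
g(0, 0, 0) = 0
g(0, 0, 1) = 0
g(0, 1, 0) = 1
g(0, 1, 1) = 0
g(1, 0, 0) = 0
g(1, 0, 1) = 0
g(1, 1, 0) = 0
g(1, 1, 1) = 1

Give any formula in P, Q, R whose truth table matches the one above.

Collect the rows where g=1 — (0,1,0), (1,1,1) — and write one minterm per row: ¬P·Q·¬R, P·Q·R. Their union (logical OR) reproduces the table exactly.

g(P, Q, R) = ((NOT P AND Q) AND NOT R) OR ((P AND Q) AND R)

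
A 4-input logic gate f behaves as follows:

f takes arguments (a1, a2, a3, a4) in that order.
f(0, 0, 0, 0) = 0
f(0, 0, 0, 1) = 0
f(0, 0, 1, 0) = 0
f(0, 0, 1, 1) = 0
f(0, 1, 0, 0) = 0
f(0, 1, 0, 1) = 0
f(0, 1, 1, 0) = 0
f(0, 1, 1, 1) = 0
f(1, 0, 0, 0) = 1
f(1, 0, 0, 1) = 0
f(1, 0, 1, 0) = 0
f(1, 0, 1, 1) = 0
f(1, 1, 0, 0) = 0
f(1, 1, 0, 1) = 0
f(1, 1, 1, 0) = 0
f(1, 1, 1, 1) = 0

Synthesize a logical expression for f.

f(a1, a2, a3, a4) = ((a1 · a2') · a3') · a4'

f is 1 on exactly one input, (1,0,0,0), whose minterm is a1·¬a2·¬a3·¬a4. So f is just that conjunction.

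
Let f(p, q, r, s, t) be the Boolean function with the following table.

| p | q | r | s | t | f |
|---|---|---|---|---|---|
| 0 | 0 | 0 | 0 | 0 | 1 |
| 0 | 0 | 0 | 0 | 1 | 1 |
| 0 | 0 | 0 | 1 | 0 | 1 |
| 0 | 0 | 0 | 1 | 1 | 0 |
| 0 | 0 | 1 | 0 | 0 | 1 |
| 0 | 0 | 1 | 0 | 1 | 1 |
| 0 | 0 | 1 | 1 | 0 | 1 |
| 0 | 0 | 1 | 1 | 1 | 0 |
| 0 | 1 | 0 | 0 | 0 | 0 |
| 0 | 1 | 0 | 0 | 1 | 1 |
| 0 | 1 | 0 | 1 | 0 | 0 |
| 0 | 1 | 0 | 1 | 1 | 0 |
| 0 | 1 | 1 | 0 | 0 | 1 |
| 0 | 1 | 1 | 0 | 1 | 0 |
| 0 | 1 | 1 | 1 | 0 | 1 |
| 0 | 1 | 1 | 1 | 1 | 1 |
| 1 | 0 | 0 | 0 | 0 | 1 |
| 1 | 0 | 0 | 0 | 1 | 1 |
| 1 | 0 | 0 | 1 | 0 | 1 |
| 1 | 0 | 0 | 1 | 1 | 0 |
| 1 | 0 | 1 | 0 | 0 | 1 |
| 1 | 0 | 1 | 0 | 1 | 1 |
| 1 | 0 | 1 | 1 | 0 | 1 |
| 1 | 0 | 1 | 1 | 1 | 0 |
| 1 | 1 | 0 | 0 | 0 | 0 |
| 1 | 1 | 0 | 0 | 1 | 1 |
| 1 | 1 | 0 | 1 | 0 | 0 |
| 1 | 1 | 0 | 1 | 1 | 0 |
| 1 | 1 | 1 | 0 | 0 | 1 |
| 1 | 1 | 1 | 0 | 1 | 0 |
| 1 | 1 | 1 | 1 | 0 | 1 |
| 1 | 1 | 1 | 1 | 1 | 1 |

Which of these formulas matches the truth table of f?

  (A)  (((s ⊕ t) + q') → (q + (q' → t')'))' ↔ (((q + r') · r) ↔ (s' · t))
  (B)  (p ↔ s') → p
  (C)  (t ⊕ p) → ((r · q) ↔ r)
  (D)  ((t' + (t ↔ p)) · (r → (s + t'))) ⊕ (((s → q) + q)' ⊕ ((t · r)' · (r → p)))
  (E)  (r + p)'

(B) fails at (0,0,0,1,0): the formula yields 0, f is 1.
(C) fails at (0,0,0,1,1): the formula yields 1, f is 0.
(D) fails at (0,0,0,0,0): the formula yields 0, f is 1.
(E) fails at (0,0,0,1,1): the formula yields 1, f is 0.
That leaves (A). Evaluating it on every row reproduces the table of f exactly.

A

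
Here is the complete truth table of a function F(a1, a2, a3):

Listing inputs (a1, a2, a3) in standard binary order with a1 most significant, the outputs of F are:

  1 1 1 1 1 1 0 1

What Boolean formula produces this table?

Only row (1,1,0) gives 0. So F is 1 everywhere except there — the complement of the minterm a1·a2·¬a3.

F(a1, a2, a3) = not ((a1 and a2) and not a3)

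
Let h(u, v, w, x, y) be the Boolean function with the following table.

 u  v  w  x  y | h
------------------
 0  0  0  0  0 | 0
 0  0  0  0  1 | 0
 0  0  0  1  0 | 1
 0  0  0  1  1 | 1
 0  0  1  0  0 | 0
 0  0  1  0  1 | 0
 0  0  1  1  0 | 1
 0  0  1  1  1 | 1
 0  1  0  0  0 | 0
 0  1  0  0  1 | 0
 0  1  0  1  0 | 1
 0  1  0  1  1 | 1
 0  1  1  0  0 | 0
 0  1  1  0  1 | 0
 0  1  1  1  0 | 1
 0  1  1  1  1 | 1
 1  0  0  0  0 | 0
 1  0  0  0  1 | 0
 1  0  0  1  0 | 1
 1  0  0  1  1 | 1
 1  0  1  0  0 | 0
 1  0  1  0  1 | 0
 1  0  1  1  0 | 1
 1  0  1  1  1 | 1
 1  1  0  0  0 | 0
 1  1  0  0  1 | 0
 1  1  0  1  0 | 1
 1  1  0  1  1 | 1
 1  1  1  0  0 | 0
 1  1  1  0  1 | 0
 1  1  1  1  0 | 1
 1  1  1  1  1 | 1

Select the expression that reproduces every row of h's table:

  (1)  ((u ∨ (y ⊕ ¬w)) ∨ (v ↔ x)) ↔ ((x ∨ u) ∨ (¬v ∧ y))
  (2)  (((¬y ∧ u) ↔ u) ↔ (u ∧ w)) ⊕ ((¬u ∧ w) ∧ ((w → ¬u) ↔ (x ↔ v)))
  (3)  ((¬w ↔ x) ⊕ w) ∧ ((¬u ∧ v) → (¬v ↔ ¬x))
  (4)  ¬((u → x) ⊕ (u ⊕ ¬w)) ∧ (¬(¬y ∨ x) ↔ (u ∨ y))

3

(1) disagrees with h on (0,0,0,0,1) (formula → 1, table → 0); rule it out.
(2) disagrees with h on (0,0,0,1,0) (formula → 0, table → 1); rule it out.
(4) disagrees with h on (0,0,0,0,0) (formula → 1, table → 0); rule it out.
Only (3) survives; checking it on all 32 rows confirms it matches h.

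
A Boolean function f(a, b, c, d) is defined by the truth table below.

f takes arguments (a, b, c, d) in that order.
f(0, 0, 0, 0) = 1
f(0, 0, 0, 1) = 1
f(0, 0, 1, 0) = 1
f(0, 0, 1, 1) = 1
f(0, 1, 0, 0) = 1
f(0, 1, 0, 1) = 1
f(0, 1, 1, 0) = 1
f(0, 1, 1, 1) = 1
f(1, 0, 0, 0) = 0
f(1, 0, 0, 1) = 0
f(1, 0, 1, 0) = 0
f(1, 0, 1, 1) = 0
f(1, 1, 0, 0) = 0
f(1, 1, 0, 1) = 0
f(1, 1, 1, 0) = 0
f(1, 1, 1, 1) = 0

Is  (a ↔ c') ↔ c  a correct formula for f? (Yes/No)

Yes

Check the formula against f row by row:
  a=0, b=0, c=0, d=0: formula gives 1, f = 1 ✓
  a=0, b=0, c=0, d=1: formula gives 1, f = 1 ✓
  a=0, b=0, c=1, d=0: formula gives 1, f = 1 ✓
  a=0, b=0, c=1, d=1: formula gives 1, f = 1 ✓
  … (the remaining 12 rows also agree.)
All 16 rows match — the expression computes f exactly.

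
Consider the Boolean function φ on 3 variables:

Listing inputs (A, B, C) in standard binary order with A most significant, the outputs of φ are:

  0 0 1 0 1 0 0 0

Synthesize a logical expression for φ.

φ(A, B, C) = ((¬A ∧ B) ∧ ¬C) ∨ ((A ∧ ¬B) ∧ ¬C)

φ=1 on 2 inputs: (0,1,0), (1,0,0). Reading each as a conjunction of literals (¬A·B·¬C, A·¬B·¬C) and taking the OR gives the canonical DNF.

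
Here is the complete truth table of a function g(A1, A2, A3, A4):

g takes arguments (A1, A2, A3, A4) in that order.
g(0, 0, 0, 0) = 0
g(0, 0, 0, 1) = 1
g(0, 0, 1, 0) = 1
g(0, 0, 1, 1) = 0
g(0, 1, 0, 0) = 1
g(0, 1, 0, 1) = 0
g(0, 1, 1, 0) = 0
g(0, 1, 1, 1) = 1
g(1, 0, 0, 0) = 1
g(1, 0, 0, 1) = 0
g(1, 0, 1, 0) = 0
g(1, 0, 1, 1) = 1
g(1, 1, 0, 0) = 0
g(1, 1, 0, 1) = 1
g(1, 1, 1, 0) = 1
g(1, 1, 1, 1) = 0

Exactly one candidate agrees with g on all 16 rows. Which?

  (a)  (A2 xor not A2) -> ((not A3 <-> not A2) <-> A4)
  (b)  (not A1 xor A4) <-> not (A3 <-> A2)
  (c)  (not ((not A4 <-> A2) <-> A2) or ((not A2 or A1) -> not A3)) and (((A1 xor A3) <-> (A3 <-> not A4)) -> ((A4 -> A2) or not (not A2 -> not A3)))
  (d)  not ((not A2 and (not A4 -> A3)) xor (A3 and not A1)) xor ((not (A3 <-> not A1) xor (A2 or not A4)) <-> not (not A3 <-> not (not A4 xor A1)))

(a): at (1,0,0,0) it gives 0, but g = 1 — eliminated.
(c): at (0,0,0,0) it gives 1, but g = 0 — eliminated.
(d): at (0,0,0,0) it gives 1, but g = 0 — eliminated.
(b) is the remaining candidate, and it agrees with g on all 16 inputs.

b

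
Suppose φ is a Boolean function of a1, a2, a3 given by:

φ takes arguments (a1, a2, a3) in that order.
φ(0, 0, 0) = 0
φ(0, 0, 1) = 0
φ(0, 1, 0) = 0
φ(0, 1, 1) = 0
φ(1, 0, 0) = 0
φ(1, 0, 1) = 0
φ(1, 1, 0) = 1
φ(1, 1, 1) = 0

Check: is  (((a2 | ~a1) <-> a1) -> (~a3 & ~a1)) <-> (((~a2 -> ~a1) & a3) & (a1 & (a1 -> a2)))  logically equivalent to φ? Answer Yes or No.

Test each input against both φ and the formula:
  a1=0, a2=0, a3=0: formula gives 0, φ = 0 ✓
  a1=0, a2=0, a3=1: formula gives 0, φ = 0 ✓
  a1=0, a2=1, a3=0: formula gives 0, φ = 0 ✓
  a1=0, a2=1, a3=1: formula gives 0, φ = 0 ✓
  a1=1, a2=0, a3=0: formula gives 0, φ = 0 ✓
  …and likewise for the remaining 3 rows.
Every row agrees, so the formula is equivalent.

Yes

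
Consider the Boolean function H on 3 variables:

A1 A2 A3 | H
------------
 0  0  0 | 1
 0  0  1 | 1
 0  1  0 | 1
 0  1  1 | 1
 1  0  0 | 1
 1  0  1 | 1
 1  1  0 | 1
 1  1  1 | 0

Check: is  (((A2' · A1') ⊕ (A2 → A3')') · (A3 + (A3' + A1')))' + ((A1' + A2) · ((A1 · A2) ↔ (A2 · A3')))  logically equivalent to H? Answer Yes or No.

Evaluate (((A2' · A1') ⊕ (A2 → A3')') · (A3 + (A3' + A1')))' + ((A1' + A2) · ((A1 · A2) ↔ (A2 · A3'))) on each row and compare to H:
  A1=0, A2=0, A3=0: formula gives 1, H = 1 ✓
  A1=0, A2=0, A3=1: formula gives 1, H = 1 ✓
  A1=0, A2=1, A3=0: formula gives 1, H = 1 ✓
  A1=0, A2=1, A3=1: formula gives 1, H = 1 ✓
  A1=1, A2=0, A3=0: formula gives 1, H = 1 ✓
  …and likewise for the remaining 3 rows.
Every row agrees, so the formula is equivalent.

Yes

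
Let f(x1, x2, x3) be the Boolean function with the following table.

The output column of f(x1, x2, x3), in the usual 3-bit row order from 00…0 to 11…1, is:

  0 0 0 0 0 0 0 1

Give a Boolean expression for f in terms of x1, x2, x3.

f(x1, x2, x3) = (x1 AND x2) AND x3

The output is 1 only when every input is 1 — the AND of all inputs.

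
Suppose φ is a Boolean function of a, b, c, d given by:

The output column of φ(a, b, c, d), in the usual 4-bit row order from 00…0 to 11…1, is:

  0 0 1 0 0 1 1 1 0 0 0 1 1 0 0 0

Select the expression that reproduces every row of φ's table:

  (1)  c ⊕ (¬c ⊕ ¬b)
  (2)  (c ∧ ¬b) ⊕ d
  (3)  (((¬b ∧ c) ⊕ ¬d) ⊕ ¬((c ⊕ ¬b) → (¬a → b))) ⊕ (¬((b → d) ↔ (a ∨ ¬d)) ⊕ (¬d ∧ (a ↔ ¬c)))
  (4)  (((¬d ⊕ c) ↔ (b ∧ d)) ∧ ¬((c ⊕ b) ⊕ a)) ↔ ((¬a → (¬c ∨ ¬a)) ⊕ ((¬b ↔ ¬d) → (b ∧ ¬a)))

3

(1) fails at (0,0,1,0): the formula yields 0, φ is 1.
(2) fails at (0,0,0,1): the formula yields 1, φ is 0.
(4) fails at (0,0,1,0): the formula yields 0, φ is 1.
That leaves (3). Evaluating it on every row reproduces the table of φ exactly.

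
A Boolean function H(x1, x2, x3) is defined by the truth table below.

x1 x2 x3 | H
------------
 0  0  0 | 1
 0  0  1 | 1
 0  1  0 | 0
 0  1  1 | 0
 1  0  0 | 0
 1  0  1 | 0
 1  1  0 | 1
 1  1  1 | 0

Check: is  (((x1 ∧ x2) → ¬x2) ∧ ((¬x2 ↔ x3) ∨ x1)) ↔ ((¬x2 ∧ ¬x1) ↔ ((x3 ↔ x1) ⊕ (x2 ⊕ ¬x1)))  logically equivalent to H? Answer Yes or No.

No

Evaluate (((x1 ∧ x2) → ¬x2) ∧ ((¬x2 ↔ x3) ∨ x1)) ↔ ((¬x2 ∧ ¬x1) ↔ ((x3 ↔ x1) ⊕ (x2 ⊕ ¬x1))) on each row and compare to H:
  x1=0, x2=0, x3=0: formula gives 1, H = 1 ✓
  x1=0, x2=0, x3=1: formula gives 1, H = 1 ✓
  x1=0, x2=1, x3=0: formula gives 0, H = 0 ✓
  x1=0, x2=1, x3=1: formula gives 0, H = 0 ✓
  x1=1, x2=0, x3=0: formula gives 1, but H = 0 ✗
Since they disagree at (1,0,0), the expression is not a correct formula for H.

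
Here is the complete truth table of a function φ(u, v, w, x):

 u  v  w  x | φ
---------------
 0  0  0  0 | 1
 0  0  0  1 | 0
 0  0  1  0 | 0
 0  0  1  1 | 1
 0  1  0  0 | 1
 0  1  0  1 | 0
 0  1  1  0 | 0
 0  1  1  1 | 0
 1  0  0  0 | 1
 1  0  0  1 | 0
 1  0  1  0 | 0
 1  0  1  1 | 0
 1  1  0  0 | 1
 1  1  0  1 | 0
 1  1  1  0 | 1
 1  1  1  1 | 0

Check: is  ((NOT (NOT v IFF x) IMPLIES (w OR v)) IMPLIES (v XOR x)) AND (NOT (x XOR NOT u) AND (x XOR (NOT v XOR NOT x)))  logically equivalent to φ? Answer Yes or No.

Check the formula against φ row by row:
  u=0, v=0, w=0, x=0: formula gives 0, but φ = 1 ✗
A single disagreement suffices: at (0,0,0,0) they differ, so the formula does not compute φ.

No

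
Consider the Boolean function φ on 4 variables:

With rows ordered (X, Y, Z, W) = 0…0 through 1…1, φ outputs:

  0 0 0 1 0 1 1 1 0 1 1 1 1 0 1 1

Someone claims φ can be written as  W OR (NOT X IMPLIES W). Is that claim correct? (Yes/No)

No

Test each input against both φ and the formula:
  X=0, Y=0, Z=0, W=0: formula gives 0, φ = 0 ✓
  X=0, Y=0, Z=0, W=1: formula gives 1, but φ = 0 ✗
Since they disagree at (0,0,0,1), the expression is not a correct formula for φ.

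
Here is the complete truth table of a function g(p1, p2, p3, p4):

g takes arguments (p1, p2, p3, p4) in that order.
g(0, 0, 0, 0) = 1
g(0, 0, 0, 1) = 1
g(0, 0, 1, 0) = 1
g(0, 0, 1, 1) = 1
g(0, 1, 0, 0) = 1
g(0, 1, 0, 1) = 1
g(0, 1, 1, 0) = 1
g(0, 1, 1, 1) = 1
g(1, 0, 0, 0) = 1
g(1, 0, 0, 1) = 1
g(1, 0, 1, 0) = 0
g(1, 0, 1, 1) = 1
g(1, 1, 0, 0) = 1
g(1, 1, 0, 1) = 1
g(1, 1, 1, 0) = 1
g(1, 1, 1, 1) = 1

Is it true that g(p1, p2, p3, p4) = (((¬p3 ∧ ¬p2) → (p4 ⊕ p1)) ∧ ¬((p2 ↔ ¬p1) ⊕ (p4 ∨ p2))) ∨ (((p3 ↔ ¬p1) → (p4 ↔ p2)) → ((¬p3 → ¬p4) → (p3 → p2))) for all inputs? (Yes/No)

Yes

Evaluate (((¬p3 ∧ ¬p2) → (p4 ⊕ p1)) ∧ ¬((p2 ↔ ¬p1) ⊕ (p4 ∨ p2))) ∨ (((p3 ↔ ¬p1) → (p4 ↔ p2)) → ((¬p3 → ¬p4) → (p3 → p2))) on each row and compare to g:
  p1=0, p2=0, p3=0, p4=0: formula gives 1, g = 1 ✓
  p1=0, p2=0, p3=0, p4=1: formula gives 1, g = 1 ✓
  p1=0, p2=0, p3=1, p4=0: formula gives 1, g = 1 ✓
  p1=0, p2=0, p3=1, p4=1: formula gives 1, g = 1 ✓
  …and likewise for the remaining 12 rows.
No disagreement on any input; they are logically equivalent.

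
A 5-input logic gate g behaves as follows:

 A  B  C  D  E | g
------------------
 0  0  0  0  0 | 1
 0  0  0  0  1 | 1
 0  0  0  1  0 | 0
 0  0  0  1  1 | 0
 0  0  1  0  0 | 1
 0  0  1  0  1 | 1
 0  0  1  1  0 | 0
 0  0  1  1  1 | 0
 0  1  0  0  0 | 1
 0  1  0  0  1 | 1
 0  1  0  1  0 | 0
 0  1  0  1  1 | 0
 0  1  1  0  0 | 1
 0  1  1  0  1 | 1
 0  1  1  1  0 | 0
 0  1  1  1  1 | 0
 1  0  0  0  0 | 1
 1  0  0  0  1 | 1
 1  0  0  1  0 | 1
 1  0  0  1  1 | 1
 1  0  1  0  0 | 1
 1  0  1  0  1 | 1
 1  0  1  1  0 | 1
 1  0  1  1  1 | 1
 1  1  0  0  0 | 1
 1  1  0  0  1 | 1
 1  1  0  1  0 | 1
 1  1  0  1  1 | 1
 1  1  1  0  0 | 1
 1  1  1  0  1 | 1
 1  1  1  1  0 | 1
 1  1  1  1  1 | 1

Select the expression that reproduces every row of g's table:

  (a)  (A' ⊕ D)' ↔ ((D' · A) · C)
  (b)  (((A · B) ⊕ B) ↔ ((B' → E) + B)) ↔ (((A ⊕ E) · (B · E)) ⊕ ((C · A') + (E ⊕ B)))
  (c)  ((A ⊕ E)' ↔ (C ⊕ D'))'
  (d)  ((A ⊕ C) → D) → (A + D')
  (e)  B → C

(a): at (1,0,0,0,0) it gives 0, but g = 1 — eliminated.
(b): at (0,0,0,0,0) it gives 0, but g = 1 — eliminated.
(c): at (0,0,0,0,0) it gives 0, but g = 1 — eliminated.
(e): at (0,0,0,1,0) it gives 1, but g = 0 — eliminated.
That leaves (d). Evaluating it on every row reproduces the table of g exactly.

d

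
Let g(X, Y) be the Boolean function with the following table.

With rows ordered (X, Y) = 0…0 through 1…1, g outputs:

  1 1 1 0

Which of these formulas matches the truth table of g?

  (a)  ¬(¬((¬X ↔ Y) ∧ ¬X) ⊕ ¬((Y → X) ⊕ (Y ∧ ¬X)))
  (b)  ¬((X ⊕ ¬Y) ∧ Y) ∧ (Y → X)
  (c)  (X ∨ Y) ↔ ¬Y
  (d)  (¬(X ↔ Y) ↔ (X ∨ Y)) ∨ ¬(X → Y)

d

(a): at (0,0) it gives 0, but g = 1 — eliminated.
(b): at (0,1) it gives 0, but g = 1 — eliminated.
(c): at (0,0) it gives 0, but g = 1 — eliminated.
That leaves (d). Evaluating it on every row reproduces the table of g exactly.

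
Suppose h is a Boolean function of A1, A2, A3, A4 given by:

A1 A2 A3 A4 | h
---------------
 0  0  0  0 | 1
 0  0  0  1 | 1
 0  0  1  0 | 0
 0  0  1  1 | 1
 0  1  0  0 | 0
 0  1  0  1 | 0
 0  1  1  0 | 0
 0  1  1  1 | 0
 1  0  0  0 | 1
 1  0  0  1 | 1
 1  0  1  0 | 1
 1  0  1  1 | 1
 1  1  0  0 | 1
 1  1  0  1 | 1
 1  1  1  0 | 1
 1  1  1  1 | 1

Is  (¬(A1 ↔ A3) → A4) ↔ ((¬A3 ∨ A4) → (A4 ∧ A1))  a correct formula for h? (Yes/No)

No

Check the formula against h row by row:
  A1=0, A2=0, A3=0, A4=0: formula gives 0, but h = 1 ✗
A single disagreement suffices: at (0,0,0,0) they differ, so the formula does not compute h.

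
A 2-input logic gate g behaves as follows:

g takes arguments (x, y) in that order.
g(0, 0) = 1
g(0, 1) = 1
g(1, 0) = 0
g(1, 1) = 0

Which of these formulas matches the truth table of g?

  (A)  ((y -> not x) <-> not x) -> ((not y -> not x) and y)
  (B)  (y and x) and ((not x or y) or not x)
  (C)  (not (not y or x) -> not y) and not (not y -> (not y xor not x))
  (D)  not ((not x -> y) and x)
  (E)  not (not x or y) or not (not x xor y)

(A): at (0,0) it gives 0, but g = 1 — eliminated.
(B): at (0,0) it gives 0, but g = 1 — eliminated.
(C): at (0,1) it gives 0, but g = 1 — eliminated.
(E): at (0,0) it gives 0, but g = 1 — eliminated.
(D) is the remaining candidate, and it agrees with g on all 4 inputs.

D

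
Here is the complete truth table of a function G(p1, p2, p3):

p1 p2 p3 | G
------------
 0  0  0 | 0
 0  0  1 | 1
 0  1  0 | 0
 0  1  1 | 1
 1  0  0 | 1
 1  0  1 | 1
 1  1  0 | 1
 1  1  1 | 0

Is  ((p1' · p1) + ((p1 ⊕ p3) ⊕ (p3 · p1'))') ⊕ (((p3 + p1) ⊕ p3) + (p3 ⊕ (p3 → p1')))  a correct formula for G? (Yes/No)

Test each input against both G and the formula:
  p1=0, p2=0, p3=0: formula gives 0, G = 0 ✓
  p1=0, p2=0, p3=1: formula gives 1, G = 1 ✓
  p1=0, p2=1, p3=0: formula gives 0, G = 0 ✓
  p1=0, p2=1, p3=1: formula gives 1, G = 1 ✓
  p1=1, p2=0, p3=0: formula gives 1, G = 1 ✓
  p1=1, p2=0, p3=1: formula gives 0, but G = 1 ✗
Row (1,0,1) is a counterexample, so the formula is not equivalent to G.

No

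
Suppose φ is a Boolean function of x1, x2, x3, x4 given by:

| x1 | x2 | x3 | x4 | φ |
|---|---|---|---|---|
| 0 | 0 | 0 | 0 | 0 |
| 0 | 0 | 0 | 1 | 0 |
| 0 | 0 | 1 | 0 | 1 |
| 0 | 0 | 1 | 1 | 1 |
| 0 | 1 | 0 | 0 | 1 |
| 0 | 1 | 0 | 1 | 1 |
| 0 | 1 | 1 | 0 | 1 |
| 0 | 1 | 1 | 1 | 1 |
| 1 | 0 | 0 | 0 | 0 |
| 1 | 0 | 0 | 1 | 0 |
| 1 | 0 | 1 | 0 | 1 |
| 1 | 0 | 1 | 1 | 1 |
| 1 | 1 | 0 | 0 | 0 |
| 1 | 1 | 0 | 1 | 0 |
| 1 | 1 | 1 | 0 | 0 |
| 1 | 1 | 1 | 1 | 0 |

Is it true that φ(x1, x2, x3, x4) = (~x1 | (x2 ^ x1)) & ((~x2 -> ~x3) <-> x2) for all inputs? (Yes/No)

Evaluate (~x1 | (x2 ^ x1)) & ((~x2 -> ~x3) <-> x2) on each row and compare to φ:
  x1=0, x2=0, x3=0, x4=0: formula gives 0, φ = 0 ✓
  x1=0, x2=0, x3=0, x4=1: formula gives 0, φ = 0 ✓
  x1=0, x2=0, x3=1, x4=0: formula gives 1, φ = 1 ✓
  x1=0, x2=0, x3=1, x4=1: formula gives 1, φ = 1 ✓
  … (the remaining 12 rows also agree.)
All 16 rows match — the expression computes φ exactly.

Yes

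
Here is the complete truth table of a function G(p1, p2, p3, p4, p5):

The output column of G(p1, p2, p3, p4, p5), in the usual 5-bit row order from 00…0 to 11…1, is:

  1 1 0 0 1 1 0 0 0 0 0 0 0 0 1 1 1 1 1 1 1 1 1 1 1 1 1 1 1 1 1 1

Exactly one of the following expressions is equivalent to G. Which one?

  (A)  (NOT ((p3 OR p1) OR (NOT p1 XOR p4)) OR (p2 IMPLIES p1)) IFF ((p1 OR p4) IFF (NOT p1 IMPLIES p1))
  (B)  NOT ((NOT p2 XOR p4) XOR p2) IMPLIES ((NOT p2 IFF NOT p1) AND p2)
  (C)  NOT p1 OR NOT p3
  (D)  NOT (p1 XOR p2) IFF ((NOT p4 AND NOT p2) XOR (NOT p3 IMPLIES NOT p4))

A

(B): at (0,1,0,0,0) it gives 1, but G = 0 — eliminated.
(C): at (0,0,0,1,0) it gives 1, but G = 0 — eliminated.
(D): at (0,0,0,0,0) it gives 0, but G = 1 — eliminated.
(A) is the remaining candidate, and it agrees with G on all 32 inputs.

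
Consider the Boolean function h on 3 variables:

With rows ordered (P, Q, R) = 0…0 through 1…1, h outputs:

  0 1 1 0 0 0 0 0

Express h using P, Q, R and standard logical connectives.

The 1-rows are (0,0,1), (0,1,0). Each contributes one minterm — ¬P·¬Q·R; ¬P·Q·¬R — and their disjunction is a sum-of-products form of h.

h(P, Q, R) = ((¬P ∧ ¬Q) ∧ R) ∨ ((¬P ∧ Q) ∧ ¬R)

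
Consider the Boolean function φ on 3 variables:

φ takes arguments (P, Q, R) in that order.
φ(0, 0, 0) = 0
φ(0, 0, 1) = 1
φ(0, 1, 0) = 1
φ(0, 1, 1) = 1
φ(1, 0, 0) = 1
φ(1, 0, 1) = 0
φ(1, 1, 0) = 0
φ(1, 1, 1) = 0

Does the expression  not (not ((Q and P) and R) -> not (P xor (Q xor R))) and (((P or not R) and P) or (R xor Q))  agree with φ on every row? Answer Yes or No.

Evaluate not (not ((Q and P) and R) -> not (P xor (Q xor R))) and (((P or not R) and P) or (R xor Q)) on each row and compare to φ:
  P=0, Q=0, R=0: formula gives 0, φ = 0 ✓
  P=0, Q=0, R=1: formula gives 1, φ = 1 ✓
  P=0, Q=1, R=0: formula gives 1, φ = 1 ✓
  P=0, Q=1, R=1: formula gives 0, but φ = 1 ✗
Row (0,1,1) is a counterexample, so the formula is not equivalent to φ.

No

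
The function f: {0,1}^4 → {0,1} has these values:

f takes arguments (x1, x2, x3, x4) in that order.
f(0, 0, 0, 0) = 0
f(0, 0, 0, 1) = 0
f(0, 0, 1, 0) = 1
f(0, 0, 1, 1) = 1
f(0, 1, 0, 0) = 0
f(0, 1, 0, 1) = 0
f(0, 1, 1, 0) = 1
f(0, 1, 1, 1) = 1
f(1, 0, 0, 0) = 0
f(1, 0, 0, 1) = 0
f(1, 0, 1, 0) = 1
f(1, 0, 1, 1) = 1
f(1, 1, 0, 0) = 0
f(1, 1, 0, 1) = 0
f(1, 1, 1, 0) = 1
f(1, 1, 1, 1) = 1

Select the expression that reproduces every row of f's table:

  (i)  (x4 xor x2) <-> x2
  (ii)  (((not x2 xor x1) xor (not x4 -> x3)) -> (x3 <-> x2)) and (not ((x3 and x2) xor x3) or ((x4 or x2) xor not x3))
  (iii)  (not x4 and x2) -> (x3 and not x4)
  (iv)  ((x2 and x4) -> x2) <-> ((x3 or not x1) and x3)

(i): at (0,0,0,0) it gives 1, but f = 0 — eliminated.
(ii): at (0,0,0,0) it gives 1, but f = 0 — eliminated.
(iii): at (0,0,0,0) it gives 1, but f = 0 — eliminated.
That leaves (iv). Evaluating it on every row reproduces the table of f exactly.

iv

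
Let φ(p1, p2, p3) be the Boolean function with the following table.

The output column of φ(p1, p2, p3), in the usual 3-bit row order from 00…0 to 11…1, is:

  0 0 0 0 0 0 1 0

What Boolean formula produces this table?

Only row (1,1,0) gives 1. That row's minterm p1·p2·¬p3 is φ directly.

φ(p1, p2, p3) = (p1 · p2) · p3'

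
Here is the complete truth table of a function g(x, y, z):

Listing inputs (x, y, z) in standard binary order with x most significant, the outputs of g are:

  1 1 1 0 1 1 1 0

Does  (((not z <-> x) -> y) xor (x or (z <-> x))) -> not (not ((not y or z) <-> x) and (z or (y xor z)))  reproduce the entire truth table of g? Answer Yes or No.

Evaluate (((not z <-> x) -> y) xor (x or (z <-> x))) -> not (not ((not y or z) <-> x) and (z or (y xor z))) on each row and compare to g:
  x=0, y=0, z=0: formula gives 1, g = 1 ✓
  x=0, y=0, z=1: formula gives 1, g = 1 ✓
  x=0, y=1, z=0: formula gives 1, g = 1 ✓
  x=0, y=1, z=1: formula gives 0, g = 0 ✓
  x=1, y=0, z=0: formula gives 1, g = 1 ✓
  …
  x=1, y=1, z=1: formula gives 1, but g = 0 ✗
Since they disagree at (1,1,1), the expression is not a correct formula for g.

No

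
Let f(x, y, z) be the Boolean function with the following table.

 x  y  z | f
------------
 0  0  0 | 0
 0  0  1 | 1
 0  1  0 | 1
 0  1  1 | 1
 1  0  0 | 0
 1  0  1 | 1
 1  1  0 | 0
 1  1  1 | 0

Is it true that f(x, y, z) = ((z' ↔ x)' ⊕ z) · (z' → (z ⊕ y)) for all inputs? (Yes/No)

No

Evaluate ((z' ↔ x)' ⊕ z) · (z' → (z ⊕ y)) on each row and compare to f:
  x=0, y=0, z=0: formula gives 0, f = 0 ✓
  x=0, y=0, z=1: formula gives 1, f = 1 ✓
  x=0, y=1, z=0: formula gives 1, f = 1 ✓
  x=0, y=1, z=1: formula gives 1, f = 1 ✓
  x=1, y=0, z=0: formula gives 0, f = 0 ✓
  x=1, y=0, z=1: formula gives 0, but f = 1 ✗
Row (1,0,1) is a counterexample, so the formula is not equivalent to f.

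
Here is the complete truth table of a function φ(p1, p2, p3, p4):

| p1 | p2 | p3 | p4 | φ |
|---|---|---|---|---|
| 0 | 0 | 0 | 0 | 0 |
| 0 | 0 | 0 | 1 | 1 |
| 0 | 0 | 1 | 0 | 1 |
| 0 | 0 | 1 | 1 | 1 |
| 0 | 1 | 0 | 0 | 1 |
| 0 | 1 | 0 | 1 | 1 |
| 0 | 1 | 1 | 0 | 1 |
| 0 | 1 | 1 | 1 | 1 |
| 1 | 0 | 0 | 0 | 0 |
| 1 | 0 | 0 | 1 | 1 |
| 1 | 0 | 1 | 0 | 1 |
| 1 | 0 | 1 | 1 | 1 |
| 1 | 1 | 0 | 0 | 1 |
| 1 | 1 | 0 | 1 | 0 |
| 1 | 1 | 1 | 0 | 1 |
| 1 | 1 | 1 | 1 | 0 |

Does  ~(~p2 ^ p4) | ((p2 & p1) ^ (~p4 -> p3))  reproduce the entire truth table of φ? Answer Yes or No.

Check the formula against φ row by row:
  p1=0, p2=0, p3=0, p4=0: formula gives 0, φ = 0 ✓
  p1=0, p2=0, p3=0, p4=1: formula gives 1, φ = 1 ✓
  p1=0, p2=0, p3=1, p4=0: formula gives 1, φ = 1 ✓
  p1=0, p2=0, p3=1, p4=1: formula gives 1, φ = 1 ✓
  … (the remaining 12 rows also agree.)
No disagreement on any input; they are logically equivalent.

Yes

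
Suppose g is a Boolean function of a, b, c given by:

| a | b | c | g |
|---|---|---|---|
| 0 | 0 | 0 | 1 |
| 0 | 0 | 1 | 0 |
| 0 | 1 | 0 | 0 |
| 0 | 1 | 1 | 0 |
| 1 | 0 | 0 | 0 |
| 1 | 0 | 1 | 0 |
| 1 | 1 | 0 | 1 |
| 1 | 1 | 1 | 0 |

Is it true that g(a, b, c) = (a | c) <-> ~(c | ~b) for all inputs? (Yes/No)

Yes

Test each input against both g and the formula:
  a=0, b=0, c=0: formula gives 1, g = 1 ✓
  a=0, b=0, c=1: formula gives 0, g = 0 ✓
  a=0, b=1, c=0: formula gives 0, g = 0 ✓
  a=0, b=1, c=1: formula gives 0, g = 0 ✓
  a=1, b=0, c=0: formula gives 0, g = 0 ✓
  …and likewise for the remaining 3 rows.
No disagreement on any input; they are logically equivalent.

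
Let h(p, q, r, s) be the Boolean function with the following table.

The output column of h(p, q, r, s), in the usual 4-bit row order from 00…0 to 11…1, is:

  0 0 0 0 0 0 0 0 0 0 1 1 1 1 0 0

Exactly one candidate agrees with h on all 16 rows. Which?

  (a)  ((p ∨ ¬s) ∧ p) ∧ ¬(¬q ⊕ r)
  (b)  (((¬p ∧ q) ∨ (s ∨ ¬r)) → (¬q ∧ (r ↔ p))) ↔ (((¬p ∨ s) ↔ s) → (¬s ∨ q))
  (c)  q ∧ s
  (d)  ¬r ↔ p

(b): at (0,0,0,0) it gives 1, but h = 0 — eliminated.
(c): at (0,1,0,1) it gives 1, but h = 0 — eliminated.
(d): at (0,0,1,0) it gives 1, but h = 0 — eliminated.
That leaves (a). Evaluating it on every row reproduces the table of h exactly.

a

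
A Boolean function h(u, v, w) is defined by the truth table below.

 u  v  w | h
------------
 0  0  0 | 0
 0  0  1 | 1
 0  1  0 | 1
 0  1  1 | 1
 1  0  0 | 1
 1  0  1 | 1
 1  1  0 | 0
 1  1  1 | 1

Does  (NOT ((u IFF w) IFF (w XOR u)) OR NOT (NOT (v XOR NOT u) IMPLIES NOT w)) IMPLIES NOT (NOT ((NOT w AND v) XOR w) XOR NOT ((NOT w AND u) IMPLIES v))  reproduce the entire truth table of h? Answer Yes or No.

No

Check the formula against h row by row:
  u=0, v=0, w=0: formula gives 0, h = 0 ✓
  u=0, v=0, w=1: formula gives 1, h = 1 ✓
  u=0, v=1, w=0: formula gives 1, h = 1 ✓
  u=0, v=1, w=1: formula gives 1, h = 1 ✓
  u=1, v=0, w=0: formula gives 1, h = 1 ✓
  …
  u=1, v=1, w=0: formula gives 1, but h = 0 ✗
A single disagreement suffices: at (1,1,0) they differ, so the formula does not compute h.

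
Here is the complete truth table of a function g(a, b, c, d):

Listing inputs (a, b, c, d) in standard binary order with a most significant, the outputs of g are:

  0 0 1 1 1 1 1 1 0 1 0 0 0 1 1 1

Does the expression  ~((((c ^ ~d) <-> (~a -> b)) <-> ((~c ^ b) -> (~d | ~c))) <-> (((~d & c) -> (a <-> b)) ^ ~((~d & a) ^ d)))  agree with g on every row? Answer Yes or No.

Yes

Check the formula against g row by row:
  a=0, b=0, c=0, d=0: formula gives 0, g = 0 ✓
  a=0, b=0, c=0, d=1: formula gives 0, g = 0 ✓
  a=0, b=0, c=1, d=0: formula gives 1, g = 1 ✓
  a=0, b=0, c=1, d=1: formula gives 1, g = 1 ✓
  … (the remaining 12 rows also agree.)
No disagreement on any input; they are logically equivalent.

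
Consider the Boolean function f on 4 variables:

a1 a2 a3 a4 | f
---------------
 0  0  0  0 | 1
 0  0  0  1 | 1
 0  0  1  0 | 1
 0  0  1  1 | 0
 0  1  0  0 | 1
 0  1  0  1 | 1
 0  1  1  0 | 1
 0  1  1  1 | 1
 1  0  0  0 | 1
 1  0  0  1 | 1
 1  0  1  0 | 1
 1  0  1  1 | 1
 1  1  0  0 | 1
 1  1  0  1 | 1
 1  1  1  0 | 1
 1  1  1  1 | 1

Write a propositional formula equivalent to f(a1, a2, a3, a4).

Only row (0,0,1,1) gives 0. So f is 1 everywhere except there — the complement of the minterm ¬a1·¬a2·a3·a4.

f(a1, a2, a3, a4) = not (((not a1 and not a2) and a3) and a4)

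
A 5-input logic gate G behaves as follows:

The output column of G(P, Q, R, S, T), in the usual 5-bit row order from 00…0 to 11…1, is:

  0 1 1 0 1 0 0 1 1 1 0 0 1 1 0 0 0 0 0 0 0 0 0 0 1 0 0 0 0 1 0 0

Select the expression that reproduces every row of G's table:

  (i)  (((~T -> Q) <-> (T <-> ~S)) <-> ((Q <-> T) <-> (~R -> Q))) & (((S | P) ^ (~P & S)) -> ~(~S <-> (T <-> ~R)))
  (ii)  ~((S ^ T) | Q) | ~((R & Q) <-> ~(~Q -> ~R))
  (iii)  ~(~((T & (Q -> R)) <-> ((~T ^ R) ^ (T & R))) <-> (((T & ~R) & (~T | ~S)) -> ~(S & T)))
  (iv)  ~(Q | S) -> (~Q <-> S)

(ii) disagrees with G on (0,0,0,0,0) (formula → 1, table → 0); rule it out.
(iii) disagrees with G on (0,0,0,0,1) (formula → 0, table → 1); rule it out.
(iv) disagrees with G on (0,0,0,0,1) (formula → 0, table → 1); rule it out.
That leaves (i). Evaluating it on every row reproduces the table of G exactly.

i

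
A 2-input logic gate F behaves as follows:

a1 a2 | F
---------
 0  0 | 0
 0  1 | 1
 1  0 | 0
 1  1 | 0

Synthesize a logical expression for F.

F(a1, a2) = NOT a1 AND a2

1 only at (0,1): NOT a1 AND a2.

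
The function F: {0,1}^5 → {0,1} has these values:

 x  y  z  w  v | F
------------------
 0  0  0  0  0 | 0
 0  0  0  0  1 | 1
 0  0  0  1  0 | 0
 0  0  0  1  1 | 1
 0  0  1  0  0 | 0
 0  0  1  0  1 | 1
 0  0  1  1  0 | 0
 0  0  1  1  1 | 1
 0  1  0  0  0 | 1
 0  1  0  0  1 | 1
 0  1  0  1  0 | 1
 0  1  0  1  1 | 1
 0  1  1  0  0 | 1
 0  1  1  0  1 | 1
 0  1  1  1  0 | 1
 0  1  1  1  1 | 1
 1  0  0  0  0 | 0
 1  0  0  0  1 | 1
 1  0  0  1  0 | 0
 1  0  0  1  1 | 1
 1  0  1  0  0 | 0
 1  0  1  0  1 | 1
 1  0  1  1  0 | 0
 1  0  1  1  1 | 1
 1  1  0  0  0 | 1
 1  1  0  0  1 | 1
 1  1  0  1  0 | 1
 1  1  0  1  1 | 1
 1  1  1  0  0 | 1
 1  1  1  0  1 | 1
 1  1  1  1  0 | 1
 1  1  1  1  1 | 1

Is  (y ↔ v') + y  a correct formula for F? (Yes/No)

Yes

Check the formula against F row by row:
  x=0, y=0, z=0, w=0, v=0: formula gives 0, F = 0 ✓
  x=0, y=0, z=0, w=0, v=1: formula gives 1, F = 1 ✓
  x=0, y=0, z=0, w=1, v=0: formula gives 0, F = 0 ✓
  x=0, y=0, z=0, w=1, v=1: formula gives 1, F = 1 ✓
  …and likewise for the remaining 28 rows.
No disagreement on any input; they are logically equivalent.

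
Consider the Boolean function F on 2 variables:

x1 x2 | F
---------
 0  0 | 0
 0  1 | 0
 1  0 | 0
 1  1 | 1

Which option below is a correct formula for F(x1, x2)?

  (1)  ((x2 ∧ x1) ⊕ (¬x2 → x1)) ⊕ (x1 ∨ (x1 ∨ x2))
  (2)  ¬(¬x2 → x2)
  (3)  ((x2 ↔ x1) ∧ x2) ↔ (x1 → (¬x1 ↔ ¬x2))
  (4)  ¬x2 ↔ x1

1

(2): at (0,0) it gives 1, but F = 0 — eliminated.
(3): at (1,0) it gives 1, but F = 0 — eliminated.
(4): at (0,1) it gives 1, but F = 0 — eliminated.
That leaves (1). Evaluating it on every row reproduces the table of F exactly.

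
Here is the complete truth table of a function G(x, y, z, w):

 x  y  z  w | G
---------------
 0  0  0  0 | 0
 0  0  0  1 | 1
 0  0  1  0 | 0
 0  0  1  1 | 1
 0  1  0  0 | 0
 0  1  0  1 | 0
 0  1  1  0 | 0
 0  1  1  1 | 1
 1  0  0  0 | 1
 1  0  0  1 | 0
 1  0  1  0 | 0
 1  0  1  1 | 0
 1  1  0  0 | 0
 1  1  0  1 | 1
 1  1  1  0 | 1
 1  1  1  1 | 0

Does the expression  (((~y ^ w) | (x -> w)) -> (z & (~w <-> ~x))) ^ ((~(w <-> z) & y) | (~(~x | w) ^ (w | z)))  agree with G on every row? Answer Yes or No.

Check the formula against G row by row:
  x=0, y=0, z=0, w=0: formula gives 0, G = 0 ✓
  x=0, y=0, z=0, w=1: formula gives 1, G = 1 ✓
  x=0, y=0, z=1, w=0: formula gives 0, G = 0 ✓
  x=0, y=0, z=1, w=1: formula gives 1, G = 1 ✓
  …
  x=0, y=1, z=0, w=1: formula gives 1, but G = 0 ✗
Since they disagree at (0,1,0,1), the expression is not a correct formula for G.

No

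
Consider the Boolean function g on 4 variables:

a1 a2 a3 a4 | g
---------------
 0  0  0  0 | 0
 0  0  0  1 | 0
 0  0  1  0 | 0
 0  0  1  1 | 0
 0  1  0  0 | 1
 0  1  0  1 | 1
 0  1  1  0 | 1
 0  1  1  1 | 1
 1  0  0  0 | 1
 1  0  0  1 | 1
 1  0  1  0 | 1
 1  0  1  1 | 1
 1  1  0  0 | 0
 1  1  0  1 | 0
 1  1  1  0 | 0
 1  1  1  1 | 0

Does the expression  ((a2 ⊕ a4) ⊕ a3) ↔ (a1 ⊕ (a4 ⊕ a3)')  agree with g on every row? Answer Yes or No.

Yes

Check the formula against g row by row:
  a1=0, a2=0, a3=0, a4=0: formula gives 0, g = 0 ✓
  a1=0, a2=0, a3=0, a4=1: formula gives 0, g = 0 ✓
  a1=0, a2=0, a3=1, a4=0: formula gives 0, g = 0 ✓
  a1=0, a2=0, a3=1, a4=1: formula gives 0, g = 0 ✓
  … (the remaining 12 rows also agree.)
All 16 rows match — the expression computes g exactly.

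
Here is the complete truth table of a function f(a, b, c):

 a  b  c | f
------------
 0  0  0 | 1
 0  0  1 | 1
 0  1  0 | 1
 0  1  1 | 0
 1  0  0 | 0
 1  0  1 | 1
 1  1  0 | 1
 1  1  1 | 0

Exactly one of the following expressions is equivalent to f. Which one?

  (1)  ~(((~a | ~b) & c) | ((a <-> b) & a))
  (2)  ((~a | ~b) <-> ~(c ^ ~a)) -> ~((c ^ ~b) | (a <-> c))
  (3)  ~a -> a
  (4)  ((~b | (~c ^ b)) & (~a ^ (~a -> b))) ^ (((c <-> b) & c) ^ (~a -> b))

2

(1): at (0,0,1) it gives 0, but f = 1 — eliminated.
(3): at (0,0,0) it gives 0, but f = 1 — eliminated.
(4): at (1,0,1) it gives 0, but f = 1 — eliminated.
That leaves (2). Evaluating it on every row reproduces the table of f exactly.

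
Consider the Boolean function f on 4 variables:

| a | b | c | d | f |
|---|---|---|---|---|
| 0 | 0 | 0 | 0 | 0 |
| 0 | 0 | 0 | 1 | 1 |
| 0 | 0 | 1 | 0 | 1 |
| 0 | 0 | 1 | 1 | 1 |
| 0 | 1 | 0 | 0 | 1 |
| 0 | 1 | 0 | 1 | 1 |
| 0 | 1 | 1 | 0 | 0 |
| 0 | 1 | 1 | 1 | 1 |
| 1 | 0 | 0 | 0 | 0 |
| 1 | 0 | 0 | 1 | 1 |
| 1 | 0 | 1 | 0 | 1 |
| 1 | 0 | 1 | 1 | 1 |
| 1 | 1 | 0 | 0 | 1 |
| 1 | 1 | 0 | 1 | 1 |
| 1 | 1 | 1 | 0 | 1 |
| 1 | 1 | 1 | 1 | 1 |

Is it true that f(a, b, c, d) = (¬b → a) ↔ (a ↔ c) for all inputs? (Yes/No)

No

Evaluate (¬b → a) ↔ (a ↔ c) on each row and compare to f:
  a=0, b=0, c=0, d=0: formula gives 0, f = 0 ✓
  a=0, b=0, c=0, d=1: formula gives 0, but f = 1 ✗
A single disagreement suffices: at (0,0,0,1) they differ, so the formula does not compute f.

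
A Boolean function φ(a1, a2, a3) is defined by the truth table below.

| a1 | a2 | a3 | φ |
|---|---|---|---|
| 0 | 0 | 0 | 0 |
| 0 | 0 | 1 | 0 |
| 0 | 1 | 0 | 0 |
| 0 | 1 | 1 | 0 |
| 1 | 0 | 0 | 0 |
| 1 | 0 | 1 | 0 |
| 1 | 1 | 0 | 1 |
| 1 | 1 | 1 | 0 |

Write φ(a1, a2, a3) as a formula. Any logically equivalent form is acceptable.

Only row (1,1,0) gives 1. That row's minterm a1·a2·¬a3 is φ directly.

φ(a1, a2, a3) = (a1 AND a2) AND NOT a3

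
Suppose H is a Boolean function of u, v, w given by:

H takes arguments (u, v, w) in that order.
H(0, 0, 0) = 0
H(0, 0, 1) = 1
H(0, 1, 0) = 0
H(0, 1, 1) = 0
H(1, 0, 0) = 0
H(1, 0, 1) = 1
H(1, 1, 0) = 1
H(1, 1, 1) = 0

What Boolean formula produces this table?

H=1 on 3 inputs: (0,0,1), (1,0,1), (1,1,0). Reading each as a conjunction of literals (¬u·¬v·w, u·¬v·w, u·v·¬w) and taking the OR gives the canonical DNF.

H(u, v, w) = (((~u & ~v) & w) | ((u & ~v) & w)) | ((u & v) & ~w)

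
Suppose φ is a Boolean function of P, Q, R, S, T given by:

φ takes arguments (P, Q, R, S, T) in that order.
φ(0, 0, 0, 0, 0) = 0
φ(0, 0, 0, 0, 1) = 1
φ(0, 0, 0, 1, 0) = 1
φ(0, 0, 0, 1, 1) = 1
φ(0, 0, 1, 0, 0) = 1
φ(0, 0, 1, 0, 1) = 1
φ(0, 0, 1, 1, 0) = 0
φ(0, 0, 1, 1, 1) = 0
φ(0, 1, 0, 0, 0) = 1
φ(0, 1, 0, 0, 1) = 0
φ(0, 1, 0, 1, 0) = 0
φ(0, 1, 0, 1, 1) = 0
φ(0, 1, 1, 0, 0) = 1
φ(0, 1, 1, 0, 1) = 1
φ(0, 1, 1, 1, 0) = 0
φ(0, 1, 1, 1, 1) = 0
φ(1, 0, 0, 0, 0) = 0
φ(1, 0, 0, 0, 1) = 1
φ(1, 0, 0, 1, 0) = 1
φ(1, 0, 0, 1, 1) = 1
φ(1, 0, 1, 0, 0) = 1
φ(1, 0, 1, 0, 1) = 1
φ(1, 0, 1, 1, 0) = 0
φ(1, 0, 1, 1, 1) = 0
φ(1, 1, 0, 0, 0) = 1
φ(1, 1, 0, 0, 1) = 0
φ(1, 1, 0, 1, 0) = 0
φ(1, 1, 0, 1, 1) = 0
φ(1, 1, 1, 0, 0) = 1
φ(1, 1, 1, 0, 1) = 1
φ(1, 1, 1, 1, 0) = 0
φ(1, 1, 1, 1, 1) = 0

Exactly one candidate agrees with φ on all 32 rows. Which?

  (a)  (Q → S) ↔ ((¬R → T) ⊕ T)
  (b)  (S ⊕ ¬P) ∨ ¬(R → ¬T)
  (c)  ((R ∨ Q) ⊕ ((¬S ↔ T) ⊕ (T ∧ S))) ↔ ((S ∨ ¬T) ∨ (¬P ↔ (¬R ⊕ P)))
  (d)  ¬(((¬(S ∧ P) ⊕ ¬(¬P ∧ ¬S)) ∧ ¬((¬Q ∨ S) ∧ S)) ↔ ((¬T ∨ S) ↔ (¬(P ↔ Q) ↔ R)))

c

(a) fails at (0,0,0,0,1): the formula yields 0, φ is 1.
(b) fails at (0,0,0,0,0): the formula yields 1, φ is 0.
(d) fails at (0,0,1,0,1): the formula yields 0, φ is 1.
(c) is the remaining candidate, and it agrees with φ on all 32 inputs.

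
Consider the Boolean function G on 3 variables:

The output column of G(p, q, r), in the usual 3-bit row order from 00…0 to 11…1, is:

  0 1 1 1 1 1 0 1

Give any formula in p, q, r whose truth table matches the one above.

There are just 2 zero rows: (0,0,0), (1,1,0). Their minterms are ¬p·¬q·¬r, p·q·¬r; the OR of those covers precisely the 0-outputs, and negating it yields G.

G(p, q, r) = (((p' · q') · r') + ((p · q) · r'))'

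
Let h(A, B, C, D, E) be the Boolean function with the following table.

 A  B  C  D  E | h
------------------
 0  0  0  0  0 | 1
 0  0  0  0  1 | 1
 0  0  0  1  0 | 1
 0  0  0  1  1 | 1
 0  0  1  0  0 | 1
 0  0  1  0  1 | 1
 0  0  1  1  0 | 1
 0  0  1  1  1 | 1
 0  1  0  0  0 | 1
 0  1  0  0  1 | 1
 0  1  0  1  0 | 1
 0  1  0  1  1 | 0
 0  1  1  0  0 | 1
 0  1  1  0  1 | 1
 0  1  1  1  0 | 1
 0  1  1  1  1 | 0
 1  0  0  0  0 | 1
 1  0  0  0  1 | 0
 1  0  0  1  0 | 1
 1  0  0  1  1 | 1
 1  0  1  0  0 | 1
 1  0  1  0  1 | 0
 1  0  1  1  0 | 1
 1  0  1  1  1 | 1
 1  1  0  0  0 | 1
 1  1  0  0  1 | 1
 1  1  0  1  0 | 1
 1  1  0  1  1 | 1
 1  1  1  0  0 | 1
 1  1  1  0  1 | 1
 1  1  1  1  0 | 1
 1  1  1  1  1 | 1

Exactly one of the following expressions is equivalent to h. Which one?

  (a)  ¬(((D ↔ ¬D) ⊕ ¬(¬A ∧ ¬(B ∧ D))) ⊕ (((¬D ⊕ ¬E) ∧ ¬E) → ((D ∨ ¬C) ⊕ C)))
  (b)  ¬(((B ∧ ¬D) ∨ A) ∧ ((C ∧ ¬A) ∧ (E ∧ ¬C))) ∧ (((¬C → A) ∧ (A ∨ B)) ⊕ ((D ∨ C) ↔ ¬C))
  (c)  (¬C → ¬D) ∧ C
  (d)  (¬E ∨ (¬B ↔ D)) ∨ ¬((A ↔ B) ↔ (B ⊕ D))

(a): at (0,0,0,0,0) it gives 0, but h = 1 — eliminated.
(b): at (0,0,0,0,0) it gives 0, but h = 1 — eliminated.
(c): at (0,0,0,0,0) it gives 0, but h = 1 — eliminated.
Only (d) survives; checking it on all 32 rows confirms it matches h.

d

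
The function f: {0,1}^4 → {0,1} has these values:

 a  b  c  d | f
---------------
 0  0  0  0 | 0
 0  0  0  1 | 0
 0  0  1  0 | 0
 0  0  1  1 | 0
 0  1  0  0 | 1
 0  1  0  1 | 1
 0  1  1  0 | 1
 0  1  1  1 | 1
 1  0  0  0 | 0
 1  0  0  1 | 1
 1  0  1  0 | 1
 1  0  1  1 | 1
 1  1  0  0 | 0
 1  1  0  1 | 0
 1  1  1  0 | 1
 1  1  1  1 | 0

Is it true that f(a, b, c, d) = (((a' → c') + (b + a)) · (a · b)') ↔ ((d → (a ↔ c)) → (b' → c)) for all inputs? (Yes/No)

No

Evaluate (((a' → c') + (b + a)) · (a · b)') ↔ ((d → (a ↔ c)) → (b' → c)) on each row and compare to f:
  a=0, b=0, c=0, d=0: formula gives 0, f = 0 ✓
  a=0, b=0, c=0, d=1: formula gives 0, f = 0 ✓
  a=0, b=0, c=1, d=0: formula gives 0, f = 0 ✓
  a=0, b=0, c=1, d=1: formula gives 0, f = 0 ✓
  …
  a=1, b=1, c=1, d=0: formula gives 0, but f = 1 ✗
Since they disagree at (1,1,1,0), the expression is not a correct formula for f.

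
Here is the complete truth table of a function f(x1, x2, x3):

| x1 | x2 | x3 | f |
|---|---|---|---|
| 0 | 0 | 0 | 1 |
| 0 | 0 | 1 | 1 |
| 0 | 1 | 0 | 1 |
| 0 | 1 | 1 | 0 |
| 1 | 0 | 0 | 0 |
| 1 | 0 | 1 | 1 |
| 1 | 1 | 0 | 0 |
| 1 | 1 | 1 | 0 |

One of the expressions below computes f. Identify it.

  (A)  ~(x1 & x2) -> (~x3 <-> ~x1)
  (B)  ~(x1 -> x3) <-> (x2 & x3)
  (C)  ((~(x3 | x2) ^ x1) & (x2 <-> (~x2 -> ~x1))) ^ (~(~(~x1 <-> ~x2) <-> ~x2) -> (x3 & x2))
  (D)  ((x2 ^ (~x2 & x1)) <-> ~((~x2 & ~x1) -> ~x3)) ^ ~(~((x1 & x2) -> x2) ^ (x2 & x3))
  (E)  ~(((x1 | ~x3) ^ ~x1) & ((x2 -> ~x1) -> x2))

B

(A) disagrees with f on (0,0,1) (formula → 0, table → 1); rule it out.
(C) disagrees with f on (0,0,0) (formula → 0, table → 1); rule it out.
(D) disagrees with f on (0,0,0) (formula → 0, table → 1); rule it out.
(E) disagrees with f on (1,0,0) (formula → 1, table → 0); rule it out.
Only (B) survives; checking it on all 8 rows confirms it matches f.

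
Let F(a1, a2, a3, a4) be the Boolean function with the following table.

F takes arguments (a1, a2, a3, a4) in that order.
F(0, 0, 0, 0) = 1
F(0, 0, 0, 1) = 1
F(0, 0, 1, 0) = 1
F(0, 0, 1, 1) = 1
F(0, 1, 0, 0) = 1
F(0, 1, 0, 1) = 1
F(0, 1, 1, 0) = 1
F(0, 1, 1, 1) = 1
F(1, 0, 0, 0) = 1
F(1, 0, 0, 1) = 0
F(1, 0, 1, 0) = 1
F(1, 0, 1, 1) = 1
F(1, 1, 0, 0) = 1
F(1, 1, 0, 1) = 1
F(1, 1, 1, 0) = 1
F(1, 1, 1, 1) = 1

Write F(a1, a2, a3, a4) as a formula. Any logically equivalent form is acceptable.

F is 0 on exactly one input, (1,0,0,1), whose minterm is a1·¬a2·¬a3·a4. So F is the negation of that single conjunction.

F(a1, a2, a3, a4) = (((a1 · a2') · a3') · a4)'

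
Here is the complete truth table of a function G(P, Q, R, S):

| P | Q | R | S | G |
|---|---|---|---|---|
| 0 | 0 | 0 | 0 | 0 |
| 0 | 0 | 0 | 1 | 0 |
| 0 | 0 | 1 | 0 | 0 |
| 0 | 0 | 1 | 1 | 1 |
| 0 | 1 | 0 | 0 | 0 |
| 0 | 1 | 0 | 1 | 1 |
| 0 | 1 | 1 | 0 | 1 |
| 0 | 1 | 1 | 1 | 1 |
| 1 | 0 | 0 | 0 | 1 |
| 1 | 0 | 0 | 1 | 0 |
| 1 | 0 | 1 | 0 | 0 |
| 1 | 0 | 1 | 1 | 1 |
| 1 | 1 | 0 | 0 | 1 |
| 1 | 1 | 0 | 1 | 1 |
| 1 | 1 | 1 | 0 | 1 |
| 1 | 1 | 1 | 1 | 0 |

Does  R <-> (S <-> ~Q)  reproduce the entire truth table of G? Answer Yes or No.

Check the formula against G row by row:
  P=0, Q=0, R=0, S=0: formula gives 1, but G = 0 ✗
Row (0,0,0,0) is a counterexample, so the formula is not equivalent to G.

No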